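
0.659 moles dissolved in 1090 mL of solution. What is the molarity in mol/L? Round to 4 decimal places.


Convert volume to liters: V_L = V_mL / 1000.
V_L = 1090 / 1000 = 1.09 L
M = n / V_L = 0.659 / 1.09
M = 0.60458716 mol/L, rounded to 4 dp:

0.6046 mol/L


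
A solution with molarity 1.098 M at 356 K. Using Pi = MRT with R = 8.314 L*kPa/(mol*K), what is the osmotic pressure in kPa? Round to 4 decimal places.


Osmotic pressure (van't Hoff): Pi = M*R*T.
RT = 8.314 * 356 = 2959.784
Pi = 1.098 * 2959.784
Pi = 3249.842832 kPa, rounded to 4 dp:

3249.8428 kPa


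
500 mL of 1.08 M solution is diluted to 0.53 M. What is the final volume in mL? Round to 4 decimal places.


Dilution: M1*V1 = M2*V2, solve for V2.
V2 = M1*V1 / M2
V2 = 1.08 * 500 / 0.53
V2 = 540.0 / 0.53
V2 = 1018.86792453 mL, rounded to 4 dp:

1018.8679 mL


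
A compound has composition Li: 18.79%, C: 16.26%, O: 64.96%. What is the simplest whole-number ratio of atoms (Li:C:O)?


Assume 100 g of compound, divide each mass% by atomic mass to get moles, then normalize by the smallest to get a raw atom ratio.
Moles per 100 g: Li: 18.79/6.941 = 2.7071, C: 16.26/12.011 = 1.3538, O: 64.96/15.999 = 4.0603
Raw ratio (divide by min = 1.3538): Li: 2.0, C: 1.0, O: 2.999
Multiply by 1 to clear fractions: Li: 2.0 ~= 2, C: 1.0 ~= 1, O: 2.999 ~= 3
Reduce by GCD to get the simplest whole-number ratio:

2:1:3


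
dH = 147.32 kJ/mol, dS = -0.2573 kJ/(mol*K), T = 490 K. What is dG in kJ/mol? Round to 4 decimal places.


Gibbs: dG = dH - T*dS (consistent units, dS already in kJ/(mol*K)).
T*dS = 490 * -0.2573 = -126.077
dG = 147.32 - (-126.077)
dG = 273.397 kJ/mol, rounded to 4 dp:

273.3970 kJ/mol


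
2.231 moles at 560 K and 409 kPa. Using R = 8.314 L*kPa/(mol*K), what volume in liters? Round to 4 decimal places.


PV = nRT, solve for V = nRT / P.
nRT = 2.231 * 8.314 * 560 = 10387.179
V = 10387.179 / 409
V = 25.39652567 L, rounded to 4 dp:

25.3965 L


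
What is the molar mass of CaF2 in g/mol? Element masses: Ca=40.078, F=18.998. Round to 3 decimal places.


M = sum(count * atomic_mass) over atoms.
M = 1*40.078 + 2*18.998
M = 40.078 + 37.996
M = 78.074 g/mol, rounded to 3 dp:

78.074 g/mol


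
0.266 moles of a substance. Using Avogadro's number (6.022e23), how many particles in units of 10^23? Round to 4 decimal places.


N = n * NA, then divide by 1e23 for the requested units.
N / 1e23 = n * 6.022
N / 1e23 = 0.266 * 6.022
N / 1e23 = 1.601852, rounded to 4 dp:

1.6019


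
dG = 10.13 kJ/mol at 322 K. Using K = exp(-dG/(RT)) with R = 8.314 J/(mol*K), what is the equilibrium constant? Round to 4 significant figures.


dG is in kJ/mol; multiply by 1000 to match R in J/(mol*K).
RT = 8.314 * 322 = 2677.108 J/mol
exponent = -dG*1000 / (RT) = -(10.13*1000) / 2677.108 = -3.78393401
K = exp(-3.78393401)
K = 0.022733083, rounded to 4 significant figures:

0.02273


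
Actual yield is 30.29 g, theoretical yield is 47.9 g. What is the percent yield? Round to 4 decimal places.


% yield = 100 * actual / theoretical
% yield = 100 * 30.29 / 47.9
% yield = 63.23590814 %, rounded to 4 dp:

63.2359 %


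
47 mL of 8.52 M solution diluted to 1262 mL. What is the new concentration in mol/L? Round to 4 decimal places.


Dilution: M1*V1 = M2*V2, solve for M2.
M2 = M1*V1 / V2
M2 = 8.52 * 47 / 1262
M2 = 400.44 / 1262
M2 = 0.31730586 mol/L, rounded to 4 dp:

0.3173 mol/L


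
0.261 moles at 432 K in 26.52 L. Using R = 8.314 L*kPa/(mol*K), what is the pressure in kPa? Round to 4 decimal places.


PV = nRT, solve for P = nRT / V.
nRT = 0.261 * 8.314 * 432 = 937.4201
P = 937.4201 / 26.52
P = 35.34766591 kPa, rounded to 4 dp:

35.3477 kPa


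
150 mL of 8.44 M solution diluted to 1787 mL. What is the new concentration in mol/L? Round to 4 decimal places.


Dilution: M1*V1 = M2*V2, solve for M2.
M2 = M1*V1 / V2
M2 = 8.44 * 150 / 1787
M2 = 1266.0 / 1787
M2 = 0.70844992 mol/L, rounded to 4 dp:

0.7084 mol/L


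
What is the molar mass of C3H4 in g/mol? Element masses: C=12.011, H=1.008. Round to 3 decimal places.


M = sum(count * atomic_mass) over atoms.
M = 3*12.011 + 4*1.008
M = 36.033 + 4.032
M = 40.065 g/mol, rounded to 3 dp:

40.065 g/mol


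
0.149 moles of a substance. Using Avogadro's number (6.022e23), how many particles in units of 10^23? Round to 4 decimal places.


N = n * NA, then divide by 1e23 for the requested units.
N / 1e23 = n * 6.022
N / 1e23 = 0.149 * 6.022
N / 1e23 = 0.897278, rounded to 4 dp:

0.8973


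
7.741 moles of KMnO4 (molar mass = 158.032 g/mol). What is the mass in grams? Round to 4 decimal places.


mass = n * M
mass = 7.741 * 158.032
mass = 1223.325712 g, rounded to 4 dp:

1223.3257 g


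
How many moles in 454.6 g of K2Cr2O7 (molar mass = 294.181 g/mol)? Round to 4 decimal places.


n = mass / M
n = 454.6 / 294.181
n = 1.54530714 mol, rounded to 4 dp:

1.5453 mol


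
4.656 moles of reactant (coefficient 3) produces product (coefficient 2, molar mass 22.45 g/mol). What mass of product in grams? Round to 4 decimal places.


Use the coefficient ratio to convert reactant moles to product moles, then multiply by the product's molar mass.
moles_P = moles_R * (coeff_P / coeff_R) = 4.656 * (2/3) = 3.104
mass_P = moles_P * M_P = 3.104 * 22.45
mass_P = 69.6848 g, rounded to 4 dp:

69.6848 g


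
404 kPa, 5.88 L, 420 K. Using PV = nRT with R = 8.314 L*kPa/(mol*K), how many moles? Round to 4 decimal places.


PV = nRT, solve for n = PV / (RT).
PV = 404 * 5.88 = 2375.52
RT = 8.314 * 420 = 3491.88
n = 2375.52 / 3491.88
n = 0.68029829 mol, rounded to 4 dp:

0.6803 mol


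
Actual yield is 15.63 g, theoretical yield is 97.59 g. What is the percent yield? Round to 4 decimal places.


% yield = 100 * actual / theoretical
% yield = 100 * 15.63 / 97.59
% yield = 16.01598524 %, rounded to 4 dp:

16.0160 %


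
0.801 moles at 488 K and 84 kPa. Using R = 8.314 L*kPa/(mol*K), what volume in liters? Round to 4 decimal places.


PV = nRT, solve for V = nRT / P.
nRT = 0.801 * 8.314 * 488 = 3249.8428
V = 3249.8428 / 84
V = 38.68860476 L, rounded to 4 dp:

38.6886 L


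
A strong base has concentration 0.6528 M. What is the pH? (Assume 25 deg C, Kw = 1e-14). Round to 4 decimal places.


A strong base dissociates completely, so [OH-] equals the given concentration.
pOH = -log10([OH-]) = -log10(0.6528) = 0.18522
pH = 14 - pOH = 14 - 0.18522
pH = 13.81478, rounded to 4 dp:

13.8148


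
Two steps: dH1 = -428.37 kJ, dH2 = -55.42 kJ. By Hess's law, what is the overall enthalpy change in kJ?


Hess's law: enthalpy is a state function, so add the step enthalpies.
dH_total = dH1 + dH2 = -428.37 + (-55.42)
dH_total = -483.79 kJ:

-483.79 kJ


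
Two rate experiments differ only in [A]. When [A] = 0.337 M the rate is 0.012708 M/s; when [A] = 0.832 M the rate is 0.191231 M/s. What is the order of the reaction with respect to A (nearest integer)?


Rate is proportional to [A]^n, so rate2/rate1 = ([A]2/[A]1)^n. Take logs to solve for n.
rate2/rate1 = 0.191231 / 0.012708 = 15.0481
[A]2/[A]1 = 0.832 / 0.337 = 2.4688
n = ln(15.0481) / ln(2.4688) = 3.0
Nearest integer order:

3


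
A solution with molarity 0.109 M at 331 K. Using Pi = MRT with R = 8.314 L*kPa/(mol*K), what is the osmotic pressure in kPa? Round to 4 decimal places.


Osmotic pressure (van't Hoff): Pi = M*R*T.
RT = 8.314 * 331 = 2751.934
Pi = 0.109 * 2751.934
Pi = 299.960806 kPa, rounded to 4 dp:

299.9608 kPa


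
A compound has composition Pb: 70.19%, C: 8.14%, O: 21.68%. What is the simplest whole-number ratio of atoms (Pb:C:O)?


Assume 100 g of compound, divide each mass% by atomic mass to get moles, then normalize by the smallest to get a raw atom ratio.
Moles per 100 g: Pb: 70.19/207.2 = 0.3388, C: 8.14/12.011 = 0.6777, O: 21.68/15.999 = 1.3551
Raw ratio (divide by min = 0.3388): Pb: 1.0, C: 2.001, O: 4.0
Multiply by 1 to clear fractions: Pb: 1.0 ~= 1, C: 2.001 ~= 2, O: 4.0 ~= 4
Reduce by GCD to get the simplest whole-number ratio:

1:2:4


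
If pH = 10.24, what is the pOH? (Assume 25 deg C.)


At 25 deg C, pH + pOH = 14.
pOH = 14 - pH = 14 - 10.24
pOH = 3.76:

3.76


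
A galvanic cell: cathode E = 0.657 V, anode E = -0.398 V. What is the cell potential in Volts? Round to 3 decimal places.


Standard cell potential: E_cell = E_cathode - E_anode.
E_cell = 0.657 - (-0.398)
E_cell = 1.055 V, rounded to 3 dp:

1.055 V


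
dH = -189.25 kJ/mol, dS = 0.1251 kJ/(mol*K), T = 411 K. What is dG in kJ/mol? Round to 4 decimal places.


Gibbs: dG = dH - T*dS (consistent units, dS already in kJ/(mol*K)).
T*dS = 411 * 0.1251 = 51.4161
dG = -189.25 - (51.4161)
dG = -240.6661 kJ/mol, rounded to 4 dp:

-240.6661 kJ/mol


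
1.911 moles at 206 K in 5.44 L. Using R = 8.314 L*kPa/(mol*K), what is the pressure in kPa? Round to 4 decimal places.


PV = nRT, solve for P = nRT / V.
nRT = 1.911 * 8.314 * 206 = 3272.9391
P = 3272.9391 / 5.44
P = 601.64321691 kPa, rounded to 4 dp:

601.6432 kPa


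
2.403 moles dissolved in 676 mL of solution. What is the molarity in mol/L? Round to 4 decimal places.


Convert volume to liters: V_L = V_mL / 1000.
V_L = 676 / 1000 = 0.676 L
M = n / V_L = 2.403 / 0.676
M = 3.55473373 mol/L, rounded to 4 dp:

3.5547 mol/L


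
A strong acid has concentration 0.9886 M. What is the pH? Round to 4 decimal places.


A strong acid dissociates completely, so [H+] equals the given concentration.
pH = -log10([H+]) = -log10(0.9886)
pH = 0.00497939, rounded to 4 dp:

0.0050


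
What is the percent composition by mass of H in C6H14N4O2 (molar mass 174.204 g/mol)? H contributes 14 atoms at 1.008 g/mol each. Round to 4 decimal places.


pct = 100 * (n_elem * M_elem) / M_total
mass_contribution = 14 * 1.008 = 14.112 g/mol
pct = 100 * 14.112 / 174.204
pct = 8.10084728 %, rounded to 4 dp:

8.1008 %


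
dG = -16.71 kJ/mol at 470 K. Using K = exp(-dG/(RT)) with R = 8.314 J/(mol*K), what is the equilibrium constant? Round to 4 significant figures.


dG is in kJ/mol; multiply by 1000 to match R in J/(mol*K).
RT = 8.314 * 470 = 3907.58 J/mol
exponent = -dG*1000 / (RT) = -(-16.71*1000) / 3907.58 = 4.276304
K = exp(4.276304)
K = 71.973932, rounded to 4 significant figures:

71.97


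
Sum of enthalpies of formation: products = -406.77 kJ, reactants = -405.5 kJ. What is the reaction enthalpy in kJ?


dH_rxn = sum(dH_f products) - sum(dH_f reactants)
dH_rxn = -406.77 - (-405.5)
dH_rxn = -1.27 kJ:

-1.27 kJ


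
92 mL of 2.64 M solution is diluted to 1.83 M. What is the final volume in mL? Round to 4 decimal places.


Dilution: M1*V1 = M2*V2, solve for V2.
V2 = M1*V1 / M2
V2 = 2.64 * 92 / 1.83
V2 = 242.88 / 1.83
V2 = 132.72131148 mL, rounded to 4 dp:

132.7213 mL


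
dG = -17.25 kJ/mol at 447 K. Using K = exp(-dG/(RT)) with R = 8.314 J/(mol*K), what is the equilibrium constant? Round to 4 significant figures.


dG is in kJ/mol; multiply by 1000 to match R in J/(mol*K).
RT = 8.314 * 447 = 3716.358 J/mol
exponent = -dG*1000 / (RT) = -(-17.25*1000) / 3716.358 = 4.64164109
K = exp(4.64164109)
K = 103.71441, rounded to 4 significant figures:

103.7


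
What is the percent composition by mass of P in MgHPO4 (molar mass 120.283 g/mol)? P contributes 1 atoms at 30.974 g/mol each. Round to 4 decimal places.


pct = 100 * (n_elem * M_elem) / M_total
mass_contribution = 1 * 30.974 = 30.974 g/mol
pct = 100 * 30.974 / 120.283
pct = 25.75093737 %, rounded to 4 dp:

25.7509 %


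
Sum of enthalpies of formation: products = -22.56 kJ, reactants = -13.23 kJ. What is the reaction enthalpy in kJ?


dH_rxn = sum(dH_f products) - sum(dH_f reactants)
dH_rxn = -22.56 - (-13.23)
dH_rxn = -9.33 kJ:

-9.33 kJ


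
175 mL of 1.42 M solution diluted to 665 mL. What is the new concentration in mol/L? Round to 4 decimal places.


Dilution: M1*V1 = M2*V2, solve for M2.
M2 = M1*V1 / V2
M2 = 1.42 * 175 / 665
M2 = 248.5 / 665
M2 = 0.37368421 mol/L, rounded to 4 dp:

0.3737 mol/L


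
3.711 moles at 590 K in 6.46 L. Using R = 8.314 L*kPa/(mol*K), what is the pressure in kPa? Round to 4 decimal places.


PV = nRT, solve for P = nRT / V.
nRT = 3.711 * 8.314 * 590 = 18203.4199
P = 18203.4199 / 6.46
P = 2817.86685759 kPa, rounded to 4 dp:

2817.8669 kPa


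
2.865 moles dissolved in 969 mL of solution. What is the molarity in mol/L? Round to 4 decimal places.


Convert volume to liters: V_L = V_mL / 1000.
V_L = 969 / 1000 = 0.969 L
M = n / V_L = 2.865 / 0.969
M = 2.95665635 mol/L, rounded to 4 dp:

2.9567 mol/L


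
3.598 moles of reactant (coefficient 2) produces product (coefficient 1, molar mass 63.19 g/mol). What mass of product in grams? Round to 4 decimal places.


Use the coefficient ratio to convert reactant moles to product moles, then multiply by the product's molar mass.
moles_P = moles_R * (coeff_P / coeff_R) = 3.598 * (1/2) = 1.799
mass_P = moles_P * M_P = 1.799 * 63.19
mass_P = 113.67881 g, rounded to 4 dp:

113.6788 g


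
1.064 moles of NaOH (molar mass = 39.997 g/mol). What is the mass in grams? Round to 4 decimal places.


mass = n * M
mass = 1.064 * 39.997
mass = 42.556808 g, rounded to 4 dp:

42.5568 g


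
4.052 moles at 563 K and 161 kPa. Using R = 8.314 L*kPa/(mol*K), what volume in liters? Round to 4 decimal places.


PV = nRT, solve for V = nRT / P.
nRT = 4.052 * 8.314 * 563 = 18966.5287
V = 18966.5287 / 161
V = 117.80452609 L, rounded to 4 dp:

117.8045 L


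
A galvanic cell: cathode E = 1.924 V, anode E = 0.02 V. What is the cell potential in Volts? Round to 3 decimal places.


Standard cell potential: E_cell = E_cathode - E_anode.
E_cell = 1.924 - (0.02)
E_cell = 1.904 V, rounded to 3 dp:

1.904 V


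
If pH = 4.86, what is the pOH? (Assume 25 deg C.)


At 25 deg C, pH + pOH = 14.
pOH = 14 - pH = 14 - 4.86
pOH = 9.14:

9.14


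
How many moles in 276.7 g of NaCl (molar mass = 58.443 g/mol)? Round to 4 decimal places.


n = mass / M
n = 276.7 / 58.443
n = 4.73452766 mol, rounded to 4 dp:

4.7345 mol


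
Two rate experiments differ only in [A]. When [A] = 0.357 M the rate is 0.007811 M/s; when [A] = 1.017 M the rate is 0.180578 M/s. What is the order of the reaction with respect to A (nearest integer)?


Rate is proportional to [A]^n, so rate2/rate1 = ([A]2/[A]1)^n. Take logs to solve for n.
rate2/rate1 = 0.180578 / 0.007811 = 23.1184
[A]2/[A]1 = 1.017 / 0.357 = 2.8487
n = ln(23.1184) / ln(2.8487) = 3.0
Nearest integer order:

3


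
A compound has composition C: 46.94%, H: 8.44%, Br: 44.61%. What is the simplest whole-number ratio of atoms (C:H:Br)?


Assume 100 g of compound, divide each mass% by atomic mass to get moles, then normalize by the smallest to get a raw atom ratio.
Moles per 100 g: C: 46.94/12.011 = 3.9081, H: 8.44/1.008 = 8.373, Br: 44.61/79.904 = 0.5583
Raw ratio (divide by min = 0.5583): C: 7.0, H: 14.997, Br: 1.0
Multiply by 1 to clear fractions: C: 7.0 ~= 7, H: 14.997 ~= 15, Br: 1.0 ~= 1
Reduce by GCD to get the simplest whole-number ratio:

7:15:1


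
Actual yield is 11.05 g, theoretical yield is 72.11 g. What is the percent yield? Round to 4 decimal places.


% yield = 100 * actual / theoretical
% yield = 100 * 11.05 / 72.11
% yield = 15.32381084 %, rounded to 4 dp:

15.3238 %


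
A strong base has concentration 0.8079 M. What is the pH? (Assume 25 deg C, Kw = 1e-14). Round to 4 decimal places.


A strong base dissociates completely, so [OH-] equals the given concentration.
pOH = -log10([OH-]) = -log10(0.8079) = 0.092642
pH = 14 - pOH = 14 - 0.092642
pH = 13.907358, rounded to 4 dp:

13.9074


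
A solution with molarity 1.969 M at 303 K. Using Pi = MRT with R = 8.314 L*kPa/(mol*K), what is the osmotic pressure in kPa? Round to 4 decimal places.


Osmotic pressure (van't Hoff): Pi = M*R*T.
RT = 8.314 * 303 = 2519.142
Pi = 1.969 * 2519.142
Pi = 4960.190598 kPa, rounded to 4 dp:

4960.1906 kPa


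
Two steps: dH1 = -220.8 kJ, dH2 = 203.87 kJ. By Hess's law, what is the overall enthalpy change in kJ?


Hess's law: enthalpy is a state function, so add the step enthalpies.
dH_total = dH1 + dH2 = -220.8 + (203.87)
dH_total = -16.93 kJ:

-16.93 kJ


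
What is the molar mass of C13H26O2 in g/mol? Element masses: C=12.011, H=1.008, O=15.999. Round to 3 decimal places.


M = sum(count * atomic_mass) over atoms.
M = 13*12.011 + 26*1.008 + 2*15.999
M = 156.143 + 26.208 + 31.998
M = 214.349 g/mol, rounded to 3 dp:

214.349 g/mol


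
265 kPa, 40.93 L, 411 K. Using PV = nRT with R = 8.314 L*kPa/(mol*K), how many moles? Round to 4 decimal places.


PV = nRT, solve for n = PV / (RT).
PV = 265 * 40.93 = 10846.45
RT = 8.314 * 411 = 3417.054
n = 10846.45 / 3417.054
n = 3.17421088 mol, rounded to 4 dp:

3.1742 mol


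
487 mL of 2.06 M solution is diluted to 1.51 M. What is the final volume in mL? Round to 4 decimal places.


Dilution: M1*V1 = M2*V2, solve for V2.
V2 = M1*V1 / M2
V2 = 2.06 * 487 / 1.51
V2 = 1003.22 / 1.51
V2 = 664.38410596 mL, rounded to 4 dp:

664.3841 mL


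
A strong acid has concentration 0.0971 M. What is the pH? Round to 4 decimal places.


A strong acid dissociates completely, so [H+] equals the given concentration.
pH = -log10([H+]) = -log10(0.0971)
pH = 1.01278077, rounded to 4 dp:

1.0128


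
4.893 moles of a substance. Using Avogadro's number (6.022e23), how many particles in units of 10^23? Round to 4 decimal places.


N = n * NA, then divide by 1e23 for the requested units.
N / 1e23 = n * 6.022
N / 1e23 = 4.893 * 6.022
N / 1e23 = 29.465646, rounded to 4 dp:

29.4656


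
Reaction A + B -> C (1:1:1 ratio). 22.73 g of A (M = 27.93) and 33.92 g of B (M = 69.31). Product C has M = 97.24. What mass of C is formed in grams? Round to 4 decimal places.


Find moles of each reactant; the smaller value is the limiting reagent in a 1:1:1 reaction, so moles_C equals moles of the limiter.
n_A = mass_A / M_A = 22.73 / 27.93 = 0.81382 mol
n_B = mass_B / M_B = 33.92 / 69.31 = 0.489395 mol
Limiting reagent: B (smaller), n_limiting = 0.489395 mol
mass_C = n_limiting * M_C = 0.489395 * 97.24
mass_C = 47.5887698 g, rounded to 4 dp:

47.5888 g


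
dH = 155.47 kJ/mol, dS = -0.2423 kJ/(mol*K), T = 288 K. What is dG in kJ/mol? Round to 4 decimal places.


Gibbs: dG = dH - T*dS (consistent units, dS already in kJ/(mol*K)).
T*dS = 288 * -0.2423 = -69.7824
dG = 155.47 - (-69.7824)
dG = 225.2524 kJ/mol, rounded to 4 dp:

225.2524 kJ/mol


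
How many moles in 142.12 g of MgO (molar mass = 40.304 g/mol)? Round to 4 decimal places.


n = mass / M
n = 142.12 / 40.304
n = 3.52620087 mol, rounded to 4 dp:

3.5262 mol


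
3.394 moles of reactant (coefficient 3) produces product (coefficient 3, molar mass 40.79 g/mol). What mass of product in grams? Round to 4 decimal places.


Use the coefficient ratio to convert reactant moles to product moles, then multiply by the product's molar mass.
moles_P = moles_R * (coeff_P / coeff_R) = 3.394 * (3/3) = 3.394
mass_P = moles_P * M_P = 3.394 * 40.79
mass_P = 138.44126 g, rounded to 4 dp:

138.4413 g


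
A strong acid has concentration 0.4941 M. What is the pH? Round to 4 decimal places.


A strong acid dissociates completely, so [H+] equals the given concentration.
pH = -log10([H+]) = -log10(0.4941)
pH = 0.30618515, rounded to 4 dp:

0.3062


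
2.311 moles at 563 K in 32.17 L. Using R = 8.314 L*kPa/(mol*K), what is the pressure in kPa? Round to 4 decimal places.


PV = nRT, solve for P = nRT / V.
nRT = 2.311 * 8.314 * 563 = 10817.2872
P = 10817.2872 / 32.17
P = 336.25387628 kPa, rounded to 4 dp:

336.2539 kPa


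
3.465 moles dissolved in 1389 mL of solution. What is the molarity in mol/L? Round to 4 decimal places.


Convert volume to liters: V_L = V_mL / 1000.
V_L = 1389 / 1000 = 1.389 L
M = n / V_L = 3.465 / 1.389
M = 2.49460043 mol/L, rounded to 4 dp:

2.4946 mol/L


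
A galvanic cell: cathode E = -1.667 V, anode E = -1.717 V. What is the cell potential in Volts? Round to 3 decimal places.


Standard cell potential: E_cell = E_cathode - E_anode.
E_cell = -1.667 - (-1.717)
E_cell = 0.05 V, rounded to 3 dp:

0.050 V


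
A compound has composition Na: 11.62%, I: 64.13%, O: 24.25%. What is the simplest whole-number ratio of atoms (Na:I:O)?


Assume 100 g of compound, divide each mass% by atomic mass to get moles, then normalize by the smallest to get a raw atom ratio.
Moles per 100 g: Na: 11.62/22.99 = 0.5054, I: 64.13/126.904 = 0.5053, O: 24.25/15.999 = 1.5157
Raw ratio (divide by min = 0.5053): Na: 1.0, I: 1.0, O: 2.999
Multiply by 1 to clear fractions: Na: 1.0 ~= 1, I: 1.0 ~= 1, O: 2.999 ~= 3
Reduce by GCD to get the simplest whole-number ratio:

1:1:3


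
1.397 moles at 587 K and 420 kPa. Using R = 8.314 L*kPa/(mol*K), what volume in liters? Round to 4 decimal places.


PV = nRT, solve for V = nRT / P.
nRT = 1.397 * 8.314 * 587 = 6817.8042
V = 6817.8042 / 420
V = 16.23286714 L, rounded to 4 dp:

16.2329 L


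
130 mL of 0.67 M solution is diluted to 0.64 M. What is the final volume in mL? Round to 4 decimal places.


Dilution: M1*V1 = M2*V2, solve for V2.
V2 = M1*V1 / M2
V2 = 0.67 * 130 / 0.64
V2 = 87.1 / 0.64
V2 = 136.09375 mL, rounded to 4 dp:

136.0938 mL


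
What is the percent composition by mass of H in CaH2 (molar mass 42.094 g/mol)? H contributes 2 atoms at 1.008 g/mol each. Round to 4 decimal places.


pct = 100 * (n_elem * M_elem) / M_total
mass_contribution = 2 * 1.008 = 2.016 g/mol
pct = 100 * 2.016 / 42.094
pct = 4.78928113 %, rounded to 4 dp:

4.7893 %


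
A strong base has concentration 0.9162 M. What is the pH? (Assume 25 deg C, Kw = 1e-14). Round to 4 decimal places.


A strong base dissociates completely, so [OH-] equals the given concentration.
pOH = -log10([OH-]) = -log10(0.9162) = 0.03801
pH = 14 - pOH = 14 - 0.03801
pH = 13.96199, rounded to 4 dp:

13.9620


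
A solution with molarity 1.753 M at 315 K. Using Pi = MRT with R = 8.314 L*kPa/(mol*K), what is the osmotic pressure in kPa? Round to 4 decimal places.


Osmotic pressure (van't Hoff): Pi = M*R*T.
RT = 8.314 * 315 = 2618.91
Pi = 1.753 * 2618.91
Pi = 4590.94923 kPa, rounded to 4 dp:

4590.9492 kPa


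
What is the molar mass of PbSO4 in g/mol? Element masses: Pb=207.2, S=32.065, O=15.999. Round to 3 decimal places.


M = sum(count * atomic_mass) over atoms.
M = 1*207.2 + 1*32.065 + 4*15.999
M = 207.2 + 32.065 + 63.996
M = 303.261 g/mol, rounded to 3 dp:

303.261 g/mol


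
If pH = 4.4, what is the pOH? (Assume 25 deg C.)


At 25 deg C, pH + pOH = 14.
pOH = 14 - pH = 14 - 4.4
pOH = 9.6:

9.60


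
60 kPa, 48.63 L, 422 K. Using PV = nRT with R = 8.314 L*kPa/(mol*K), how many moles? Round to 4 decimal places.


PV = nRT, solve for n = PV / (RT).
PV = 60 * 48.63 = 2917.8
RT = 8.314 * 422 = 3508.508
n = 2917.8 / 3508.508
n = 0.83163556 mol, rounded to 4 dp:

0.8316 mol


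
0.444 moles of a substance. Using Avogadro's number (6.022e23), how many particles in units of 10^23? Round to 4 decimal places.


N = n * NA, then divide by 1e23 for the requested units.
N / 1e23 = n * 6.022
N / 1e23 = 0.444 * 6.022
N / 1e23 = 2.673768, rounded to 4 dp:

2.6738


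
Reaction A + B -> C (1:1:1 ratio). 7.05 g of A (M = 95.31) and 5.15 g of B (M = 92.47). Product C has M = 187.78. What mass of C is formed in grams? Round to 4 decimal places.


Find moles of each reactant; the smaller value is the limiting reagent in a 1:1:1 reaction, so moles_C equals moles of the limiter.
n_A = mass_A / M_A = 7.05 / 95.31 = 0.073969 mol
n_B = mass_B / M_B = 5.15 / 92.47 = 0.055694 mol
Limiting reagent: B (smaller), n_limiting = 0.055694 mol
mass_C = n_limiting * M_C = 0.055694 * 187.78
mass_C = 10.45821932 g, rounded to 4 dp:

10.4582 g


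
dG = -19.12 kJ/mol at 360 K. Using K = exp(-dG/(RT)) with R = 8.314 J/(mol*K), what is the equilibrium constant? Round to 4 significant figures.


dG is in kJ/mol; multiply by 1000 to match R in J/(mol*K).
RT = 8.314 * 360 = 2993.04 J/mol
exponent = -dG*1000 / (RT) = -(-19.12*1000) / 2993.04 = 6.38815385
K = exp(6.38815385)
K = 594.75755, rounded to 4 significant figures:

594.8


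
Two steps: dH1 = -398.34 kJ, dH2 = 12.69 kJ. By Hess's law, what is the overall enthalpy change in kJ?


Hess's law: enthalpy is a state function, so add the step enthalpies.
dH_total = dH1 + dH2 = -398.34 + (12.69)
dH_total = -385.65 kJ:

-385.65 kJ


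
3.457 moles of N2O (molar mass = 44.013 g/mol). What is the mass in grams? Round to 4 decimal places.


mass = n * M
mass = 3.457 * 44.013
mass = 152.152941 g, rounded to 4 dp:

152.1529 g


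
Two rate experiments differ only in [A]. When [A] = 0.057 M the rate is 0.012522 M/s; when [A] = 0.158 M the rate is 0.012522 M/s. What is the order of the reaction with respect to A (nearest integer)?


Rate is proportional to [A]^n, so rate2/rate1 = ([A]2/[A]1)^n. Take logs to solve for n.
rate2/rate1 = 0.012522 / 0.012522 = 1.0
[A]2/[A]1 = 0.158 / 0.057 = 2.7719
n = ln(1.0) / ln(2.7719) = 0.0
Nearest integer order:

0


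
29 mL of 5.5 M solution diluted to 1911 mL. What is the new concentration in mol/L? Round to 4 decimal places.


Dilution: M1*V1 = M2*V2, solve for M2.
M2 = M1*V1 / V2
M2 = 5.5 * 29 / 1911
M2 = 159.5 / 1911
M2 = 0.08346415 mol/L, rounded to 4 dp:

0.0835 mol/L


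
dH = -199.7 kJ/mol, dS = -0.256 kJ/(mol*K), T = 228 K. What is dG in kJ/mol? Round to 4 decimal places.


Gibbs: dG = dH - T*dS (consistent units, dS already in kJ/(mol*K)).
T*dS = 228 * -0.256 = -58.368
dG = -199.7 - (-58.368)
dG = -141.332 kJ/mol, rounded to 4 dp:

-141.3320 kJ/mol


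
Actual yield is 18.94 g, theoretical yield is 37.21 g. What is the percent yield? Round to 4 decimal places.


% yield = 100 * actual / theoretical
% yield = 100 * 18.94 / 37.21
% yield = 50.90029562 %, rounded to 4 dp:

50.9003 %


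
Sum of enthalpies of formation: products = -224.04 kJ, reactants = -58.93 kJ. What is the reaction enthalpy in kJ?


dH_rxn = sum(dH_f products) - sum(dH_f reactants)
dH_rxn = -224.04 - (-58.93)
dH_rxn = -165.11 kJ:

-165.11 kJ


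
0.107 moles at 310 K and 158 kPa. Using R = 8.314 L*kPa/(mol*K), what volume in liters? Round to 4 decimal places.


PV = nRT, solve for V = nRT / P.
nRT = 0.107 * 8.314 * 310 = 275.7754
V = 275.7754 / 158
V = 1.74541392 L, rounded to 4 dp:

1.7454 L


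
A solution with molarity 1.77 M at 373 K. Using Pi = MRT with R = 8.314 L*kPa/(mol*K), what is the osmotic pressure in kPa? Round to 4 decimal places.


Osmotic pressure (van't Hoff): Pi = M*R*T.
RT = 8.314 * 373 = 3101.122
Pi = 1.77 * 3101.122
Pi = 5488.98594 kPa, rounded to 4 dp:

5488.9859 kPa


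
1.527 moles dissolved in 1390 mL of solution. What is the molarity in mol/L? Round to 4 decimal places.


Convert volume to liters: V_L = V_mL / 1000.
V_L = 1390 / 1000 = 1.39 L
M = n / V_L = 1.527 / 1.39
M = 1.09856115 mol/L, rounded to 4 dp:

1.0986 mol/L


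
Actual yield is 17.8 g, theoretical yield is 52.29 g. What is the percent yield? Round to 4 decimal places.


% yield = 100 * actual / theoretical
% yield = 100 * 17.8 / 52.29
% yield = 34.04092561 %, rounded to 4 dp:

34.0409 %


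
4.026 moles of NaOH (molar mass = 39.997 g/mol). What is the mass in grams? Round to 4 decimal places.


mass = n * M
mass = 4.026 * 39.997
mass = 161.027922 g, rounded to 4 dp:

161.0279 g


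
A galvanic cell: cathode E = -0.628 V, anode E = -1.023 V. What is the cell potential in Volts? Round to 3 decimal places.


Standard cell potential: E_cell = E_cathode - E_anode.
E_cell = -0.628 - (-1.023)
E_cell = 0.395 V, rounded to 3 dp:

0.395 V


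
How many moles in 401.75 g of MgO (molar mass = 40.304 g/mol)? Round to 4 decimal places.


n = mass / M
n = 401.75 / 40.304
n = 9.96799325 mol, rounded to 4 dp:

9.9680 mol


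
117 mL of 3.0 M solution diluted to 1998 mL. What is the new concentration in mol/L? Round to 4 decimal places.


Dilution: M1*V1 = M2*V2, solve for M2.
M2 = M1*V1 / V2
M2 = 3.0 * 117 / 1998
M2 = 351.0 / 1998
M2 = 0.17567568 mol/L, rounded to 4 dp:

0.1757 mol/L


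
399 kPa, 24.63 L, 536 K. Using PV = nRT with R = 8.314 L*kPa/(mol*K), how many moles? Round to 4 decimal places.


PV = nRT, solve for n = PV / (RT).
PV = 399 * 24.63 = 9827.37
RT = 8.314 * 536 = 4456.304
n = 9827.37 / 4456.304
n = 2.2052737 mol, rounded to 4 dp:

2.2053 mol


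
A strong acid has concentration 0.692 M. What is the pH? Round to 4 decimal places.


A strong acid dissociates completely, so [H+] equals the given concentration.
pH = -log10([H+]) = -log10(0.692)
pH = 0.15989391, rounded to 4 dp:

0.1599


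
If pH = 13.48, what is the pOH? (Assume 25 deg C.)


At 25 deg C, pH + pOH = 14.
pOH = 14 - pH = 14 - 13.48
pOH = 0.52:

0.52


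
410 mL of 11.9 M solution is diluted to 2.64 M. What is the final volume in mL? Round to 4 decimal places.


Dilution: M1*V1 = M2*V2, solve for V2.
V2 = M1*V1 / M2
V2 = 11.9 * 410 / 2.64
V2 = 4879.0 / 2.64
V2 = 1848.10606061 mL, rounded to 4 dp:

1848.1061 mL


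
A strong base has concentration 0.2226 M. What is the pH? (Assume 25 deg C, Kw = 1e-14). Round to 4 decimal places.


A strong base dissociates completely, so [OH-] equals the given concentration.
pOH = -log10([OH-]) = -log10(0.2226) = 0.652475
pH = 14 - pOH = 14 - 0.652475
pH = 13.347525, rounded to 4 dp:

13.3475


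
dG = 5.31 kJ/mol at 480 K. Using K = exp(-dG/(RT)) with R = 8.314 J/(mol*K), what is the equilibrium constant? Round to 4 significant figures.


dG is in kJ/mol; multiply by 1000 to match R in J/(mol*K).
RT = 8.314 * 480 = 3990.72 J/mol
exponent = -dG*1000 / (RT) = -(5.31*1000) / 3990.72 = -1.33058696
K = exp(-1.33058696)
K = 0.26432207, rounded to 4 significant figures:

0.2643


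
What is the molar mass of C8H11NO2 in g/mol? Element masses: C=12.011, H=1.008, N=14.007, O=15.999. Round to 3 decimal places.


M = sum(count * atomic_mass) over atoms.
M = 8*12.011 + 11*1.008 + 1*14.007 + 2*15.999
M = 96.088 + 11.088 + 14.007 + 31.998
M = 153.181 g/mol, rounded to 3 dp:

153.181 g/mol


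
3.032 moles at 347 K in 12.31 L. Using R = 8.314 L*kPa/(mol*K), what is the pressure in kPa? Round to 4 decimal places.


PV = nRT, solve for P = nRT / V.
nRT = 3.032 * 8.314 * 347 = 8747.1927
P = 8747.1927 / 12.31
P = 710.57617384 kPa, rounded to 4 dp:

710.5762 kPa


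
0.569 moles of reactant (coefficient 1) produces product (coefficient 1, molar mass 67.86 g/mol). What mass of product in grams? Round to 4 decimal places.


Use the coefficient ratio to convert reactant moles to product moles, then multiply by the product's molar mass.
moles_P = moles_R * (coeff_P / coeff_R) = 0.569 * (1/1) = 0.569
mass_P = moles_P * M_P = 0.569 * 67.86
mass_P = 38.61234 g, rounded to 4 dp:

38.6123 g


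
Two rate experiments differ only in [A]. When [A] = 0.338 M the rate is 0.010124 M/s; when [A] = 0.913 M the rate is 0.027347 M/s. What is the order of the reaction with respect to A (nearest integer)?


Rate is proportional to [A]^n, so rate2/rate1 = ([A]2/[A]1)^n. Take logs to solve for n.
rate2/rate1 = 0.027347 / 0.010124 = 2.7012
[A]2/[A]1 = 0.913 / 0.338 = 2.7012
n = ln(2.7012) / ln(2.7012) = 1.0
Nearest integer order:

1


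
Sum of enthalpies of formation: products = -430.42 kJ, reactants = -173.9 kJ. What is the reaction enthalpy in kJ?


dH_rxn = sum(dH_f products) - sum(dH_f reactants)
dH_rxn = -430.42 - (-173.9)
dH_rxn = -256.52 kJ:

-256.52 kJ


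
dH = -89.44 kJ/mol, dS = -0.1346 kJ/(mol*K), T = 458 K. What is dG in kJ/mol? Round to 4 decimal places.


Gibbs: dG = dH - T*dS (consistent units, dS already in kJ/(mol*K)).
T*dS = 458 * -0.1346 = -61.6468
dG = -89.44 - (-61.6468)
dG = -27.7932 kJ/mol, rounded to 4 dp:

-27.7932 kJ/mol


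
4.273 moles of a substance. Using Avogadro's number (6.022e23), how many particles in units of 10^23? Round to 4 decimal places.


N = n * NA, then divide by 1e23 for the requested units.
N / 1e23 = n * 6.022
N / 1e23 = 4.273 * 6.022
N / 1e23 = 25.732006, rounded to 4 dp:

25.7320


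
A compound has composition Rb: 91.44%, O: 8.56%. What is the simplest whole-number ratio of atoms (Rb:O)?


Assume 100 g of compound, divide each mass% by atomic mass to get moles, then normalize by the smallest to get a raw atom ratio.
Moles per 100 g: Rb: 91.44/85.468 = 1.0699, O: 8.56/15.999 = 0.535
Raw ratio (divide by min = 0.535): Rb: 2.0, O: 1.0
Multiply by 1 to clear fractions: Rb: 2.0 ~= 2, O: 1.0 ~= 1
Reduce by GCD to get the simplest whole-number ratio:

2:1


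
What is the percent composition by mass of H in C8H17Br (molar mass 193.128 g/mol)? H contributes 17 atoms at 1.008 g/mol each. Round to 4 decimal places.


pct = 100 * (n_elem * M_elem) / M_total
mass_contribution = 17 * 1.008 = 17.136 g/mol
pct = 100 * 17.136 / 193.128
pct = 8.87287188 %, rounded to 4 dp:

8.8729 %


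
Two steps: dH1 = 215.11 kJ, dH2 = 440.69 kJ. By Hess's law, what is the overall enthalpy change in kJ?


Hess's law: enthalpy is a state function, so add the step enthalpies.
dH_total = dH1 + dH2 = 215.11 + (440.69)
dH_total = 655.8 kJ:

655.80 kJ


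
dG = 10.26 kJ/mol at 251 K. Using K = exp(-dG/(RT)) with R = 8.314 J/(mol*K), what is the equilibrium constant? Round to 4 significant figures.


dG is in kJ/mol; multiply by 1000 to match R in J/(mol*K).
RT = 8.314 * 251 = 2086.814 J/mol
exponent = -dG*1000 / (RT) = -(10.26*1000) / 2086.814 = -4.91658576
K = exp(-4.91658576)
K = 0.0073240944, rounded to 4 significant figures:

0.007324


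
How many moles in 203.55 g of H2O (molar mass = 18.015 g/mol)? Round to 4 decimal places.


n = mass / M
n = 203.55 / 18.015
n = 11.29891757 mol, rounded to 4 dp:

11.2989 mol


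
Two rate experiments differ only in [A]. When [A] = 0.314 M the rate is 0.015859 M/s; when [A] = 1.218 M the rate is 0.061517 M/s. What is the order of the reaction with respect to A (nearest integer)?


Rate is proportional to [A]^n, so rate2/rate1 = ([A]2/[A]1)^n. Take logs to solve for n.
rate2/rate1 = 0.061517 / 0.015859 = 3.879
[A]2/[A]1 = 1.218 / 0.314 = 3.879
n = ln(3.879) / ln(3.879) = 1.0
Nearest integer order:

1


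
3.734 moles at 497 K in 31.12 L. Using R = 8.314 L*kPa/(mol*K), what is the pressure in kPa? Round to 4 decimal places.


PV = nRT, solve for P = nRT / V.
nRT = 3.734 * 8.314 * 497 = 15429.1046
P = 15429.1046 / 31.12
P = 495.79384961 kPa, rounded to 4 dp:

495.7938 kPa


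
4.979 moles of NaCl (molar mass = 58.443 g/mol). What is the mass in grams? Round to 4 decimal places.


mass = n * M
mass = 4.979 * 58.443
mass = 290.987697 g, rounded to 4 dp:

290.9877 g


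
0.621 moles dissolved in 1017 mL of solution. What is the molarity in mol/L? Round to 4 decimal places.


Convert volume to liters: V_L = V_mL / 1000.
V_L = 1017 / 1000 = 1.017 L
M = n / V_L = 0.621 / 1.017
M = 0.61061947 mol/L, rounded to 4 dp:

0.6106 mol/L


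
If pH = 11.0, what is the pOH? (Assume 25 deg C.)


At 25 deg C, pH + pOH = 14.
pOH = 14 - pH = 14 - 11.0
pOH = 3.0:

3.00


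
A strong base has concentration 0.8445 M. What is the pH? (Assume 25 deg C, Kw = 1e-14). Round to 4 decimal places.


A strong base dissociates completely, so [OH-] equals the given concentration.
pOH = -log10([OH-]) = -log10(0.8445) = 0.0734
pH = 14 - pOH = 14 - 0.0734
pH = 13.9266, rounded to 4 dp:

13.9266


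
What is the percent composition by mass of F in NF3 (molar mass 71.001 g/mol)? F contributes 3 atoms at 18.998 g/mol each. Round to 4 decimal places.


pct = 100 * (n_elem * M_elem) / M_total
mass_contribution = 3 * 18.998 = 56.994 g/mol
pct = 100 * 56.994 / 71.001
pct = 80.27210884 %, rounded to 4 dp:

80.2721 %


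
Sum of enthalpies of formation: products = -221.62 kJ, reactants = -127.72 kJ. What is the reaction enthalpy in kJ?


dH_rxn = sum(dH_f products) - sum(dH_f reactants)
dH_rxn = -221.62 - (-127.72)
dH_rxn = -93.9 kJ:

-93.90 kJ


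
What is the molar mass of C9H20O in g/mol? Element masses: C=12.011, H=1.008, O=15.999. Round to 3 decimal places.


M = sum(count * atomic_mass) over atoms.
M = 9*12.011 + 20*1.008 + 1*15.999
M = 108.099 + 20.16 + 15.999
M = 144.258 g/mol, rounded to 3 dp:

144.258 g/mol


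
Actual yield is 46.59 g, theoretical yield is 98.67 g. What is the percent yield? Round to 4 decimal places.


% yield = 100 * actual / theoretical
% yield = 100 * 46.59 / 98.67
% yield = 47.21799939 %, rounded to 4 dp:

47.2180 %


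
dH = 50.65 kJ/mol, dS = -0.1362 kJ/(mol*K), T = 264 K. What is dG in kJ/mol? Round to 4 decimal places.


Gibbs: dG = dH - T*dS (consistent units, dS already in kJ/(mol*K)).
T*dS = 264 * -0.1362 = -35.9568
dG = 50.65 - (-35.9568)
dG = 86.6068 kJ/mol, rounded to 4 dp:

86.6068 kJ/mol


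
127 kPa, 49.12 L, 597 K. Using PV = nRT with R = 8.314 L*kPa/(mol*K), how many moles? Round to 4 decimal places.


PV = nRT, solve for n = PV / (RT).
PV = 127 * 49.12 = 6238.24
RT = 8.314 * 597 = 4963.458
n = 6238.24 / 4963.458
n = 1.25683344 mol, rounded to 4 dp:

1.2568 mol


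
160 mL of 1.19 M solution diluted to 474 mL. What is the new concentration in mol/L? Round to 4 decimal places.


Dilution: M1*V1 = M2*V2, solve for M2.
M2 = M1*V1 / V2
M2 = 1.19 * 160 / 474
M2 = 190.4 / 474
M2 = 0.40168776 mol/L, rounded to 4 dp:

0.4017 mol/L


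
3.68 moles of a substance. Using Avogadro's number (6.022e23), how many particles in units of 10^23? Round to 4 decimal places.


N = n * NA, then divide by 1e23 for the requested units.
N / 1e23 = n * 6.022
N / 1e23 = 3.68 * 6.022
N / 1e23 = 22.16096, rounded to 4 dp:

22.1610


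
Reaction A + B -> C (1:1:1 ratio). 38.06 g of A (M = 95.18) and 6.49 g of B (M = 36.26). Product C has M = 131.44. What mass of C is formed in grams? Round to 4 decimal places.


Find moles of each reactant; the smaller value is the limiting reagent in a 1:1:1 reaction, so moles_C equals moles of the limiter.
n_A = mass_A / M_A = 38.06 / 95.18 = 0.399874 mol
n_B = mass_B / M_B = 6.49 / 36.26 = 0.178985 mol
Limiting reagent: B (smaller), n_limiting = 0.178985 mol
mass_C = n_limiting * M_C = 0.178985 * 131.44
mass_C = 23.5257884 g, rounded to 4 dp:

23.5258 g


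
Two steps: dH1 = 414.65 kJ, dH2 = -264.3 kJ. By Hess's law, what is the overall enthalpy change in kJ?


Hess's law: enthalpy is a state function, so add the step enthalpies.
dH_total = dH1 + dH2 = 414.65 + (-264.3)
dH_total = 150.35 kJ:

150.35 kJ


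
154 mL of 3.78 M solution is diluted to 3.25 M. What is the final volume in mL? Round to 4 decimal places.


Dilution: M1*V1 = M2*V2, solve for V2.
V2 = M1*V1 / M2
V2 = 3.78 * 154 / 3.25
V2 = 582.12 / 3.25
V2 = 179.11384615 mL, rounded to 4 dp:

179.1138 mL


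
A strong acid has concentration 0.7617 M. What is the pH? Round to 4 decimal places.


A strong acid dissociates completely, so [H+] equals the given concentration.
pH = -log10([H+]) = -log10(0.7617)
pH = 0.11821604, rounded to 4 dp:

0.1182


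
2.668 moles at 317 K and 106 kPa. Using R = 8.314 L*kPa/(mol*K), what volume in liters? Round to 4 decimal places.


PV = nRT, solve for V = nRT / P.
nRT = 2.668 * 8.314 * 317 = 7031.6154
V = 7031.6154 / 106
V = 66.33599434 L, rounded to 4 dp:

66.3360 L


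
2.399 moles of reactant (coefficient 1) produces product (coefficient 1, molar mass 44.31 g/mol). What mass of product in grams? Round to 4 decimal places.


Use the coefficient ratio to convert reactant moles to product moles, then multiply by the product's molar mass.
moles_P = moles_R * (coeff_P / coeff_R) = 2.399 * (1/1) = 2.399
mass_P = moles_P * M_P = 2.399 * 44.31
mass_P = 106.29969 g, rounded to 4 dp:

106.2997 g


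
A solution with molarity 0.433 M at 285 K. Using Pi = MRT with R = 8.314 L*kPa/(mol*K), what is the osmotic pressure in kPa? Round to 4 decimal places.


Osmotic pressure (van't Hoff): Pi = M*R*T.
RT = 8.314 * 285 = 2369.49
Pi = 0.433 * 2369.49
Pi = 1025.98917 kPa, rounded to 4 dp:

1025.9892 kPa


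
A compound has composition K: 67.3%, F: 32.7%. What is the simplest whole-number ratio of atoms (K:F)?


Assume 100 g of compound, divide each mass% by atomic mass to get moles, then normalize by the smallest to get a raw atom ratio.
Moles per 100 g: K: 67.3/39.098 = 1.7213, F: 32.7/18.998 = 1.7212
Raw ratio (divide by min = 1.7212): K: 1.0, F: 1.0
Multiply by 1 to clear fractions: K: 1.0 ~= 1, F: 1.0 ~= 1
Reduce by GCD to get the simplest whole-number ratio:

1:1
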